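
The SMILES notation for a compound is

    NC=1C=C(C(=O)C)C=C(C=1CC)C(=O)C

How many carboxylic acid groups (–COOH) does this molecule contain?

0

Scan the SMILES for the carboxylic acid motif — none present.
Groups that are present: 2 ketone, 1 primary amine.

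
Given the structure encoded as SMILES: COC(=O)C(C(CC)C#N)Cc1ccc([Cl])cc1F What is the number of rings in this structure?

In SMILES, each pair of matching ring-closure digits denotes one ring-closing bond; the number of such bonds equals the number of independent rings.
Ring-closure bonds here: 1.

1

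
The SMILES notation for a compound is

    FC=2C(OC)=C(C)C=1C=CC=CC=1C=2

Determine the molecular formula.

C12H11FO

Walk through each heavy atom and fill implicit hydrogens from standard valence (C 4, N 3, O 2, S 2, halogen 1):
  atom 1: F (halogen, monovalent) → 0 H
  atom 2: C, bond orders sum to 4 (valence 4) → 0 H
  atom 3: C, bond orders sum to 4 (valence 4) → 0 H
  atom 4: O, bond orders sum to 2 (valence 2) → 0 H
  atom 5: C, bond orders sum to 1 (valence 4) → 3 H
  atom 6: C, bond orders sum to 4 (valence 4) → 0 H
  atom 7: C, bond orders sum to 1 (valence 4) → 3 H
  atom 8: C, bond orders sum to 4 (valence 4) → 0 H
  atom 9: C, bond orders sum to 3 (valence 4) → 1 H
  atom 10: C, bond orders sum to 3 (valence 4) → 1 H
  atom 11: C, bond orders sum to 3 (valence 4) → 1 H
  atom 12: C, bond orders sum to 3 (valence 4) → 1 H
  atom 13: C, bond orders sum to 4 (valence 4) → 0 H
  atom 14: C, bond orders sum to 3 (valence 4) → 1 H
Totals → C:12, H:11, F:1, O:1.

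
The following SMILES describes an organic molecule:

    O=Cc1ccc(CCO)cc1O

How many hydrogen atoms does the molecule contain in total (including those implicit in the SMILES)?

Walk through each heavy atom and fill implicit hydrogens from standard valence (C 4, N 3, O 2, S 2, halogen 1); for lowercase aromatic atoms, an aromatic c carries 1 H when it has two neighbours and 0 H with three, and aromatic n carries 0 H:
  atom 1: O, bond orders sum to 2 (valence 2) → 0 H
  atom 2: C, bond orders sum to 3 (valence 4) → 1 H
  atom 3: aromatic c, 3 neighbours → 0 H
  atom 4: aromatic c, 2 neighbours → 1 H
  atom 5: aromatic c, 2 neighbours → 1 H
  atom 6: aromatic c, 3 neighbours → 0 H
  atom 7: C, bond orders sum to 2 (valence 4) → 2 H
  atom 8: C, bond orders sum to 2 (valence 4) → 2 H
  atom 9: O, bond orders sum to 1 (valence 2) → 1 H
  atom 10: aromatic c, 2 neighbours → 1 H
  atom 11: aromatic c, 3 neighbours → 0 H
  atom 12: O, bond orders sum to 1 (valence 2) → 1 H
Total hydrogens: 10.

10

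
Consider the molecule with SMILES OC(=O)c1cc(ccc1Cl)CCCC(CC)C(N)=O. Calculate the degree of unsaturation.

Molecular formula: C14H18ClNO3.
DoU = (2C + 2 + N − H − X) / 2, where X is the halogen count and O/S are ignored.
    = (2·14 + 2 + 1 − 18 − 1) / 2 = 12 / 2 = 6.

6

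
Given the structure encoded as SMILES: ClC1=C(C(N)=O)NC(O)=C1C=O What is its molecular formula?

Walk through each heavy atom and fill implicit hydrogens from standard valence (C 4, N 3, O 2, S 2, halogen 1):
  atom 1: Cl (halogen, monovalent) → 0 H
  atom 2: C, bond orders sum to 4 (valence 4) → 0 H
  atom 3: C, bond orders sum to 4 (valence 4) → 0 H
  atom 4: C, bond orders sum to 4 (valence 4) → 0 H
  atom 5: N, bond orders sum to 1 (valence 3) → 2 H
  atom 6: O, bond orders sum to 2 (valence 2) → 0 H
  atom 7: N, bond orders sum to 2 (valence 3) → 1 H
  atom 8: C, bond orders sum to 4 (valence 4) → 0 H
  atom 9: O, bond orders sum to 1 (valence 2) → 1 H
  atom 10: C, bond orders sum to 4 (valence 4) → 0 H
  atom 11: C, bond orders sum to 3 (valence 4) → 1 H
  atom 12: O, bond orders sum to 2 (valence 2) → 0 H
Totals → C:6, H:5, Cl:1, N:2, O:3.

C6H5ClN2O3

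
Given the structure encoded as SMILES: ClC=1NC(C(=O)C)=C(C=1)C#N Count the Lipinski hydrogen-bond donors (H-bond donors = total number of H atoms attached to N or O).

Donors: find every N or O and count the H atoms it carries.
  atom 3 (N): bond orders sum to 2 → 1 H
  atom 6 (O): bond orders sum to 2 → 0 H
  atom 11 (N): bond orders sum to 3 → 0 H
Lipinski HBD = 1.

1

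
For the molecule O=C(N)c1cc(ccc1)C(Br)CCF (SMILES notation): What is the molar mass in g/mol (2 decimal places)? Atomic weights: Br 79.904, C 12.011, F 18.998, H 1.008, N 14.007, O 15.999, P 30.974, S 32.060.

First, the molecular formula is C10H11BrFNO (counting implicit H from valence).
  Br: 1 × 79.904 = 79.904
  C: 10 × 12.011 = 120.110
  F: 1 × 18.998 = 18.998
  H: 11 × 1.008 = 11.088
  N: 1 × 14.007 = 14.007
  O: 1 × 15.999 = 15.999
Sum: 1×79.904 + 10×12.011 + 1×18.998 + 11×1.008 + 1×14.007 + 1×15.999 = 260.106 → 260.11 g/mol.

260.11 g/mol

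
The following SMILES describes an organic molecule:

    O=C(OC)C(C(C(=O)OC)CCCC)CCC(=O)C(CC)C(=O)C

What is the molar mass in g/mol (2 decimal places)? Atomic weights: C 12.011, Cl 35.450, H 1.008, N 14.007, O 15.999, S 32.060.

342.43 g/mol

First, the molecular formula is C18H30O6 (counting implicit H from valence).
  C: 18 × 12.011 = 216.198
  H: 30 × 1.008 = 30.240
  O: 6 × 15.999 = 95.994
Sum: 18×12.011 + 30×1.008 + 6×15.999 = 342.432 → 342.43 g/mol.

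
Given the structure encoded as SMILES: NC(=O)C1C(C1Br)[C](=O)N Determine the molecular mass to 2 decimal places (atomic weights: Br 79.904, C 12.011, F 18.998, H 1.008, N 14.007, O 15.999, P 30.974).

207.03 g/mol

First, the molecular formula is C5H7BrN2O2 (counting implicit H from valence).
  Br: 1 × 79.904 = 79.904
  C: 5 × 12.011 = 60.055
  H: 7 × 1.008 = 7.056
  N: 2 × 14.007 = 28.014
  O: 2 × 15.999 = 31.998
Sum: 1×79.904 + 5×12.011 + 7×1.008 + 2×14.007 + 2×15.999 = 207.027 → 207.03 g/mol.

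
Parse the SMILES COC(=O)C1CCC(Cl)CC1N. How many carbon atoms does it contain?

8

Count every carbon token in the SMILES (each C, including those in ring-closure positions and inside branches).
Carbon count: 8.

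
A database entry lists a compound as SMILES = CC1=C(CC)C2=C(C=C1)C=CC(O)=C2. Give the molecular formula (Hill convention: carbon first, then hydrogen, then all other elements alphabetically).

Walk through each heavy atom and fill implicit hydrogens from standard valence (C 4, N 3, O 2, S 2, halogen 1):
  atom 1: C, bond orders sum to 1 (valence 4) → 3 H
  atom 2: C, bond orders sum to 4 (valence 4) → 0 H
  atom 3: C, bond orders sum to 4 (valence 4) → 0 H
  atom 4: C, bond orders sum to 2 (valence 4) → 2 H
  atom 5: C, bond orders sum to 1 (valence 4) → 3 H
  atom 6: C, bond orders sum to 4 (valence 4) → 0 H
  atom 7: C, bond orders sum to 4 (valence 4) → 0 H
  atom 8: C, bond orders sum to 3 (valence 4) → 1 H
  atom 9: C, bond orders sum to 3 (valence 4) → 1 H
  atom 10: C, bond orders sum to 3 (valence 4) → 1 H
  atom 11: C, bond orders sum to 3 (valence 4) → 1 H
  atom 12: C, bond orders sum to 4 (valence 4) → 0 H
  atom 13: O, bond orders sum to 1 (valence 2) → 1 H
  atom 14: C, bond orders sum to 3 (valence 4) → 1 H
Totals → C:13, H:14, O:1.

C13H14O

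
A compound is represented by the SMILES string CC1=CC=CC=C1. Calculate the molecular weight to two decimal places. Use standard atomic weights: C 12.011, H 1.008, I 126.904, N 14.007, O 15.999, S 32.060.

92.14 g/mol

First, the molecular formula is C7H8 (counting implicit H from valence).
  C: 7 × 12.011 = 84.077
  H: 8 × 1.008 = 8.064
Sum: 7×12.011 + 8×1.008 = 92.141 → 92.14 g/mol.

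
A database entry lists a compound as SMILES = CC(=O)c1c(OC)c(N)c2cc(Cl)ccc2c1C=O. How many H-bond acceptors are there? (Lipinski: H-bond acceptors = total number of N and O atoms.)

4

N atoms: 1; O atoms: 3.
Lipinski HBA = 1 + 3 = 4.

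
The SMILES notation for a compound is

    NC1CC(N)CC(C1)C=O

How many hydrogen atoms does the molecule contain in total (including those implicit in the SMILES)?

Walk through each heavy atom and fill implicit hydrogens from standard valence (C 4, N 3, O 2, S 2, halogen 1):
  atom 1: N, bond orders sum to 1 (valence 3) → 2 H
  atom 2: C, bond orders sum to 3 (valence 4) → 1 H
  atom 3: C, bond orders sum to 2 (valence 4) → 2 H
  atom 4: C, bond orders sum to 3 (valence 4) → 1 H
  atom 5: N, bond orders sum to 1 (valence 3) → 2 H
  atom 6: C, bond orders sum to 2 (valence 4) → 2 H
  atom 7: C, bond orders sum to 3 (valence 4) → 1 H
  atom 8: C, bond orders sum to 2 (valence 4) → 2 H
  atom 9: C, bond orders sum to 3 (valence 4) → 1 H
  atom 10: O, bond orders sum to 2 (valence 2) → 0 H
Total hydrogens: 14.

14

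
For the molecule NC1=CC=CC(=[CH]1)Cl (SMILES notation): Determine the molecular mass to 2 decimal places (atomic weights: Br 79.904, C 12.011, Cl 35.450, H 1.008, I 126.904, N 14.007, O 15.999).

127.57 g/mol

First, the molecular formula is C6H6ClN (counting implicit H from valence).
  C: 6 × 12.011 = 72.066
  Cl: 1 × 35.450 = 35.450
  H: 6 × 1.008 = 6.048
  N: 1 × 14.007 = 14.007
Sum: 6×12.011 + 1×35.450 + 6×1.008 + 1×14.007 = 127.571 → 127.57 g/mol.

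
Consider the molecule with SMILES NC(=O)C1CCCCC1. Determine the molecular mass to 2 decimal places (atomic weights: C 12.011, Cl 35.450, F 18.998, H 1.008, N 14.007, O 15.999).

127.19 g/mol

First, the molecular formula is C7H13NO (counting implicit H from valence).
  C: 7 × 12.011 = 84.077
  H: 13 × 1.008 = 13.104
  N: 1 × 14.007 = 14.007
  O: 1 × 15.999 = 15.999
Sum: 7×12.011 + 13×1.008 + 1×14.007 + 1×15.999 = 127.187 → 127.19 g/mol.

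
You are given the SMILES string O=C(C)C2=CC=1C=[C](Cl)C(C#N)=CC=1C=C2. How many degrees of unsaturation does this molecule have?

Degree of unsaturation = (number of rings) + (number of π bonds).
Ring closures in the SMILES: 2.
π bonds: 6 double bonds (each 1 DoU), 1 triple bond (each 2 DoU) → 8 DoU from unsaturation.
Total DoU = 2 + 8 = 10.

10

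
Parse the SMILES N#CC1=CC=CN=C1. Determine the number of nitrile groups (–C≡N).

The nitrile motif appears at heavy-atom position 2 in the SMILES.
Nitrile count: 1.

1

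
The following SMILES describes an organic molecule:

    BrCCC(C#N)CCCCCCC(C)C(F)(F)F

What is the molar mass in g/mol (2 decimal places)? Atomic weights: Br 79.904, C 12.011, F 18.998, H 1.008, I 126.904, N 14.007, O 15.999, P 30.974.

First, the molecular formula is C13H21BrF3N (counting implicit H from valence).
  Br: 1 × 79.904 = 79.904
  C: 13 × 12.011 = 156.143
  F: 3 × 18.998 = 56.994
  H: 21 × 1.008 = 21.168
  N: 1 × 14.007 = 14.007
Sum: 1×79.904 + 13×12.011 + 3×18.998 + 21×1.008 + 1×14.007 = 328.216 → 328.22 g/mol.

328.22 g/mol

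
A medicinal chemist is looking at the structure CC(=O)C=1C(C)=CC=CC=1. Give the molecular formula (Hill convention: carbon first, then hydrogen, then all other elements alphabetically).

Walk through each heavy atom and fill implicit hydrogens from standard valence (C 4, N 3, O 2, S 2, halogen 1):
  atom 1: C, bond orders sum to 1 (valence 4) → 3 H
  atom 2: C, bond orders sum to 4 (valence 4) → 0 H
  atom 3: O, bond orders sum to 2 (valence 2) → 0 H
  atom 4: C, bond orders sum to 4 (valence 4) → 0 H
  atom 5: C, bond orders sum to 4 (valence 4) → 0 H
  atom 6: C, bond orders sum to 1 (valence 4) → 3 H
  atom 7: C, bond orders sum to 3 (valence 4) → 1 H
  atom 8: C, bond orders sum to 3 (valence 4) → 1 H
  atom 9: C, bond orders sum to 3 (valence 4) → 1 H
  atom 10: C, bond orders sum to 3 (valence 4) → 1 H
Totals → C:9, H:10, O:1.
In Hill order: C9H10O.

C9H10O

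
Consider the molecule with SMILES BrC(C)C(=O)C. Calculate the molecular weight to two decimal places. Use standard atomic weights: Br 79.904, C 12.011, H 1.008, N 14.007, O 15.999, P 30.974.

First, the molecular formula is C4H7BrO (counting implicit H from valence).
  Br: 1 × 79.904 = 79.904
  C: 4 × 12.011 = 48.044
  H: 7 × 1.008 = 7.056
  O: 1 × 15.999 = 15.999
Sum: 1×79.904 + 4×12.011 + 7×1.008 + 1×15.999 = 151.003 → 151.00 g/mol.

151.00 g/mol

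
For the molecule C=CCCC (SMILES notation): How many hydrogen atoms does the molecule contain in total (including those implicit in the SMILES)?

Walk through each heavy atom and fill implicit hydrogens from standard valence (C 4, N 3, O 2, S 2, halogen 1):
  atom 1: C, bond orders sum to 2 (valence 4) → 2 H
  atom 2: C, bond orders sum to 3 (valence 4) → 1 H
  atom 3: C, bond orders sum to 2 (valence 4) → 2 H
  atom 4: C, bond orders sum to 2 (valence 4) → 2 H
  atom 5: C, bond orders sum to 1 (valence 4) → 3 H
Total hydrogens: 10.

10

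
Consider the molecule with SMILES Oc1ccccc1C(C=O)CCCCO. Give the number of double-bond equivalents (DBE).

Molecular formula: C12H16O3.
DoU = (2C + 2 + N − H − X) / 2, where X is the halogen count and O/S are ignored.
    = (2·12 + 2 + 0 − 16 − 0) / 2 = 10 / 2 = 5.

5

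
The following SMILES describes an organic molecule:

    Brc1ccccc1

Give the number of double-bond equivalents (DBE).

Molecular formula: C6H5Br.
DoU = (2C + 2 + N − H − X) / 2, where X is the halogen count and O/S are ignored.
    = (2·6 + 2 + 0 − 5 − 1) / 2 = 8 / 2 = 4.

4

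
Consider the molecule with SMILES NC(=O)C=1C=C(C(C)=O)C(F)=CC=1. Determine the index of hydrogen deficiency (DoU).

Molecular formula: C9H8FNO2.
DoU = (2C + 2 + N − H − X) / 2, where X is the halogen count and O/S are ignored.
    = (2·9 + 2 + 1 − 8 − 1) / 2 = 12 / 2 = 6.

6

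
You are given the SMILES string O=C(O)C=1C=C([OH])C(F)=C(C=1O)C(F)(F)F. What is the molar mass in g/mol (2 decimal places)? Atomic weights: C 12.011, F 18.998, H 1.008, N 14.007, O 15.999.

First, the molecular formula is C8H4F4O4 (counting implicit H from valence).
  C: 8 × 12.011 = 96.088
  F: 4 × 18.998 = 75.992
  H: 4 × 1.008 = 4.032
  O: 4 × 15.999 = 63.996
Sum: 8×12.011 + 4×18.998 + 4×1.008 + 4×15.999 = 240.108 → 240.11 g/mol.

240.11 g/mol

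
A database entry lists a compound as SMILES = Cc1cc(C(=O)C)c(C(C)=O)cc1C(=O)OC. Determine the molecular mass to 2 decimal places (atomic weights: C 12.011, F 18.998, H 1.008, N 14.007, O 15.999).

234.25 g/mol

First, the molecular formula is C13H14O4 (counting implicit H from valence).
  C: 13 × 12.011 = 156.143
  H: 14 × 1.008 = 14.112
  O: 4 × 15.999 = 63.996
Sum: 13×12.011 + 14×1.008 + 4×15.999 = 234.251 → 234.25 g/mol.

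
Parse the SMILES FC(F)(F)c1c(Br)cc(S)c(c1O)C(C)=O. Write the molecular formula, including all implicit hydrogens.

C9H6BrF3O2S

Walk through each heavy atom and fill implicit hydrogens from standard valence (C 4, N 3, O 2, S 2, halogen 1); for lowercase aromatic atoms, an aromatic c carries 1 H when it has two neighbours and 0 H with three, and aromatic n carries 0 H:
  atom 1: F (halogen, monovalent) → 0 H
  atom 2: C, bond orders sum to 4 (valence 4) → 0 H
  atom 3: F (halogen, monovalent) → 0 H
  atom 4: F (halogen, monovalent) → 0 H
  atom 5: aromatic c, 3 neighbours → 0 H
  atom 6: aromatic c, 3 neighbours → 0 H
  atom 7: Br (halogen, monovalent) → 0 H
  atom 8: aromatic c, 2 neighbours → 1 H
  atom 9: aromatic c, 3 neighbours → 0 H
  atom 10: S, bond orders sum to 1 (valence 2) → 1 H
  atom 11: aromatic c, 3 neighbours → 0 H
  atom 12: aromatic c, 3 neighbours → 0 H
  atom 13: O, bond orders sum to 1 (valence 2) → 1 H
  atom 14: C, bond orders sum to 4 (valence 4) → 0 H
  atom 15: C, bond orders sum to 1 (valence 4) → 3 H
  atom 16: O, bond orders sum to 2 (valence 2) → 0 H
Totals → C:9, H:6, Br:1, F:3, O:2, S:1.
In Hill order: C9H6BrF3O2S.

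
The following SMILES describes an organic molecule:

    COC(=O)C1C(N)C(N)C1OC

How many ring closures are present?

1

In SMILES, each pair of matching ring-closure digits denotes one ring-closing bond; the number of such bonds equals the number of independent rings.
Ring-closure bonds here: 1.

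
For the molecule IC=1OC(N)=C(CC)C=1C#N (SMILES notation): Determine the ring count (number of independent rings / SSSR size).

In SMILES, each pair of matching ring-closure digits denotes one ring-closing bond; the number of such bonds equals the number of independent rings.
Ring-closure bonds here: 1.

1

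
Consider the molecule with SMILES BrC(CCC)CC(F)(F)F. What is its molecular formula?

Walk through each heavy atom and fill implicit hydrogens from standard valence (C 4, N 3, O 2, S 2, halogen 1):
  atom 1: Br (halogen, monovalent) → 0 H
  atom 2: C, bond orders sum to 3 (valence 4) → 1 H
  atom 3: C, bond orders sum to 2 (valence 4) → 2 H
  atom 4: C, bond orders sum to 2 (valence 4) → 2 H
  atom 5: C, bond orders sum to 1 (valence 4) → 3 H
  atom 6: C, bond orders sum to 2 (valence 4) → 2 H
  atom 7: C, bond orders sum to 4 (valence 4) → 0 H
  atom 8: F (halogen, monovalent) → 0 H
  atom 9: F (halogen, monovalent) → 0 H
  atom 10: F (halogen, monovalent) → 0 H
Totals → C:6, H:10, Br:1, F:3.
In Hill order: C6H10BrF3.

C6H10BrF3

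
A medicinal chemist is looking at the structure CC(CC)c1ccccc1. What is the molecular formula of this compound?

Walk through each heavy atom and fill implicit hydrogens from standard valence (C 4, N 3, O 2, S 2, halogen 1); for lowercase aromatic atoms, an aromatic c carries 1 H when it has two neighbours and 0 H with three, and aromatic n carries 0 H:
  atom 1: C, bond orders sum to 1 (valence 4) → 3 H
  atom 2: C, bond orders sum to 3 (valence 4) → 1 H
  atom 3: C, bond orders sum to 2 (valence 4) → 2 H
  atom 4: C, bond orders sum to 1 (valence 4) → 3 H
  atom 5: aromatic c, 3 neighbours → 0 H
  atom 6: aromatic c, 2 neighbours → 1 H
  atom 7: aromatic c, 2 neighbours → 1 H
  atom 8: aromatic c, 2 neighbours → 1 H
  atom 9: aromatic c, 2 neighbours → 1 H
  atom 10: aromatic c, 2 neighbours → 1 H
Totals → C:10, H:14.
In Hill order: C10H14.

C10H14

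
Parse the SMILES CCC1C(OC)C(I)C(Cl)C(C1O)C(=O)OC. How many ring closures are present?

In SMILES, each pair of matching ring-closure digits denotes one ring-closing bond; the number of such bonds equals the number of independent rings.
Ring-closure bonds here: 1.

1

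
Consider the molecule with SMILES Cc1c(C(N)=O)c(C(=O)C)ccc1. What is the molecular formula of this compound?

C10H11NO2

Walk through each heavy atom and fill implicit hydrogens from standard valence (C 4, N 3, O 2, S 2, halogen 1); for lowercase aromatic atoms, an aromatic c carries 1 H when it has two neighbours and 0 H with three, and aromatic n carries 0 H:
  atom 1: C, bond orders sum to 1 (valence 4) → 3 H
  atom 2: aromatic c, 3 neighbours → 0 H
  atom 3: aromatic c, 3 neighbours → 0 H
  atom 4: C, bond orders sum to 4 (valence 4) → 0 H
  atom 5: N, bond orders sum to 1 (valence 3) → 2 H
  atom 6: O, bond orders sum to 2 (valence 2) → 0 H
  atom 7: aromatic c, 3 neighbours → 0 H
  atom 8: C, bond orders sum to 4 (valence 4) → 0 H
  atom 9: O, bond orders sum to 2 (valence 2) → 0 H
  atom 10: C, bond orders sum to 1 (valence 4) → 3 H
  atom 11: aromatic c, 2 neighbours → 1 H
  atom 12: aromatic c, 2 neighbours → 1 H
  atom 13: aromatic c, 2 neighbours → 1 H
Totals → C:10, H:11, N:1, O:2.
In Hill order: C10H11NO2.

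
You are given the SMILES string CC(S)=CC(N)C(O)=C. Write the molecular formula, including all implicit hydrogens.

C6H11NOS

Walk through each heavy atom and fill implicit hydrogens from standard valence (C 4, N 3, O 2, S 2, halogen 1):
  atom 1: C, bond orders sum to 1 (valence 4) → 3 H
  atom 2: C, bond orders sum to 4 (valence 4) → 0 H
  atom 3: S, bond orders sum to 1 (valence 2) → 1 H
  atom 4: C, bond orders sum to 3 (valence 4) → 1 H
  atom 5: C, bond orders sum to 3 (valence 4) → 1 H
  atom 6: N, bond orders sum to 1 (valence 3) → 2 H
  atom 7: C, bond orders sum to 4 (valence 4) → 0 H
  atom 8: O, bond orders sum to 1 (valence 2) → 1 H
  atom 9: C, bond orders sum to 2 (valence 4) → 2 H
Totals → C:6, H:11, N:1, O:1, S:1.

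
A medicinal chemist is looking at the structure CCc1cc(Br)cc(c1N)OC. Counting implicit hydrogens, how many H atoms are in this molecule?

12

Walk through each heavy atom and fill implicit hydrogens from standard valence (C 4, N 3, O 2, S 2, halogen 1); for lowercase aromatic atoms, an aromatic c carries 1 H when it has two neighbours and 0 H with three, and aromatic n carries 0 H:
  atom 1: C, bond orders sum to 1 (valence 4) → 3 H
  atom 2: C, bond orders sum to 2 (valence 4) → 2 H
  atom 3: aromatic c, 3 neighbours → 0 H
  atom 4: aromatic c, 2 neighbours → 1 H
  atom 5: aromatic c, 3 neighbours → 0 H
  atom 6: Br (halogen, monovalent) → 0 H
  atom 7: aromatic c, 2 neighbours → 1 H
  atom 8: aromatic c, 3 neighbours → 0 H
  atom 9: aromatic c, 3 neighbours → 0 H
  atom 10: N, bond orders sum to 1 (valence 3) → 2 H
  atom 11: O, bond orders sum to 2 (valence 2) → 0 H
  atom 12: C, bond orders sum to 1 (valence 4) → 3 H
Total hydrogens: 12.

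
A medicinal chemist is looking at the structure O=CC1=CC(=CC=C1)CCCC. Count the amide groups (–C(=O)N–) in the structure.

0

Scan the SMILES for the amide motif — none present.
Groups that are present: 1 aldehyde.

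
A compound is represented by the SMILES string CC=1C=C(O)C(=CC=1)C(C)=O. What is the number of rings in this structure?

In SMILES, each pair of matching ring-closure digits denotes one ring-closing bond; the number of such bonds equals the number of independent rings.
Ring-closure bonds here: 1.

1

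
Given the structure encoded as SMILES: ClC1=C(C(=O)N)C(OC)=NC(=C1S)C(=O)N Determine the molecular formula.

C8H8ClN3O3S

Walk through each heavy atom and fill implicit hydrogens from standard valence (C 4, N 3, O 2, S 2, halogen 1):
  atom 1: Cl (halogen, monovalent) → 0 H
  atom 2: C, bond orders sum to 4 (valence 4) → 0 H
  atom 3: C, bond orders sum to 4 (valence 4) → 0 H
  atom 4: C, bond orders sum to 4 (valence 4) → 0 H
  atom 5: O, bond orders sum to 2 (valence 2) → 0 H
  atom 6: N, bond orders sum to 1 (valence 3) → 2 H
  atom 7: C, bond orders sum to 4 (valence 4) → 0 H
  atom 8: O, bond orders sum to 2 (valence 2) → 0 H
  atom 9: C, bond orders sum to 1 (valence 4) → 3 H
  atom 10: N, bond orders sum to 3 (valence 3) → 0 H
  atom 11: C, bond orders sum to 4 (valence 4) → 0 H
  atom 12: C, bond orders sum to 4 (valence 4) → 0 H
  atom 13: S, bond orders sum to 1 (valence 2) → 1 H
  atom 14: C, bond orders sum to 4 (valence 4) → 0 H
  atom 15: O, bond orders sum to 2 (valence 2) → 0 H
  atom 16: N, bond orders sum to 1 (valence 3) → 2 H
Totals → C:8, H:8, Cl:1, N:3, O:3, S:1.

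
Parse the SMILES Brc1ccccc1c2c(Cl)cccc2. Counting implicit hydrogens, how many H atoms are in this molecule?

Walk through each heavy atom and fill implicit hydrogens from standard valence (C 4, N 3, O 2, S 2, halogen 1); for lowercase aromatic atoms, an aromatic c carries 1 H when it has two neighbours and 0 H with three, and aromatic n carries 0 H:
  atom 1: Br (halogen, monovalent) → 0 H
  atom 2: aromatic c, 3 neighbours → 0 H
  atom 3: aromatic c, 2 neighbours → 1 H
  atom 4: aromatic c, 2 neighbours → 1 H
  atom 5: aromatic c, 2 neighbours → 1 H
  atom 6: aromatic c, 2 neighbours → 1 H
  atom 7: aromatic c, 3 neighbours → 0 H
  atom 8: aromatic c, 3 neighbours → 0 H
  atom 9: aromatic c, 3 neighbours → 0 H
  atom 10: Cl (halogen, monovalent) → 0 H
  atom 11: aromatic c, 2 neighbours → 1 H
  atom 12: aromatic c, 2 neighbours → 1 H
  atom 13: aromatic c, 2 neighbours → 1 H
  atom 14: aromatic c, 2 neighbours → 1 H
Total hydrogens: 8.

8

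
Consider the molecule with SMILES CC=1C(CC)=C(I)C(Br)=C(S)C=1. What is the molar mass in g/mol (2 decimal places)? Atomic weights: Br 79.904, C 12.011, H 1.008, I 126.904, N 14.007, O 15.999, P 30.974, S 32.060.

357.05 g/mol

First, the molecular formula is C9H10BrIS (counting implicit H from valence).
  Br: 1 × 79.904 = 79.904
  C: 9 × 12.011 = 108.099
  H: 10 × 1.008 = 10.080
  I: 1 × 126.904 = 126.904
  S: 1 × 32.060 = 32.060
Sum: 1×79.904 + 9×12.011 + 10×1.008 + 1×126.904 + 1×32.060 = 357.047 → 357.05 g/mol.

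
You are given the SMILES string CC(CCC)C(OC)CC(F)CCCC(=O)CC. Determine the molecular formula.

C15H29FO2

Walk through each heavy atom and fill implicit hydrogens from standard valence (C 4, N 3, O 2, S 2, halogen 1):
  atom 1: C, bond orders sum to 1 (valence 4) → 3 H
  atom 2: C, bond orders sum to 3 (valence 4) → 1 H
  atom 3: C, bond orders sum to 2 (valence 4) → 2 H
  atom 4: C, bond orders sum to 2 (valence 4) → 2 H
  atom 5: C, bond orders sum to 1 (valence 4) → 3 H
  atom 6: C, bond orders sum to 3 (valence 4) → 1 H
  atom 7: O, bond orders sum to 2 (valence 2) → 0 H
  atom 8: C, bond orders sum to 1 (valence 4) → 3 H
  atom 9: C, bond orders sum to 2 (valence 4) → 2 H
  atom 10: C, bond orders sum to 3 (valence 4) → 1 H
  atom 11: F (halogen, monovalent) → 0 H
  atom 12: C, bond orders sum to 2 (valence 4) → 2 H
  atom 13: C, bond orders sum to 2 (valence 4) → 2 H
  atom 14: C, bond orders sum to 2 (valence 4) → 2 H
  atom 15: C, bond orders sum to 4 (valence 4) → 0 H
  atom 16: O, bond orders sum to 2 (valence 2) → 0 H
  atom 17: C, bond orders sum to 2 (valence 4) → 2 H
  atom 18: C, bond orders sum to 1 (valence 4) → 3 H
Totals → C:15, H:29, F:1, O:2.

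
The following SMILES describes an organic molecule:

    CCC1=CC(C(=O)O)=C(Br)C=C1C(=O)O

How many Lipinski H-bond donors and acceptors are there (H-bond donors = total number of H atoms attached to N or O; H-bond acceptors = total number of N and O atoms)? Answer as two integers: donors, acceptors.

2, 4

Donors: find every N or O and count the H atoms it carries.
  atom 7 (O): bond orders sum to 2 → 0 H
  atom 8 (O): bond orders sum to 1 → 1 H
  atom 14 (O): bond orders sum to 2 → 0 H
  atom 15 (O): bond orders sum to 1 → 1 H
Lipinski HBD = 2.
Acceptors: N atoms = 0, O atoms = 4 → HBA = 4.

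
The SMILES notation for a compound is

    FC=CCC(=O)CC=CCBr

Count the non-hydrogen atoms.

11

Every atom symbol written in the SMILES (organic subset) is one heavy atom; implicit H are not written.
Heavy atoms by element → Br:1, C:8, F:1, O:1.
Total: 11.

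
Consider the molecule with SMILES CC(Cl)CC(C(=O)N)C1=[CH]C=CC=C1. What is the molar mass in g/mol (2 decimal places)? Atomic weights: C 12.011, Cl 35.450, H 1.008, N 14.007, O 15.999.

First, the molecular formula is C11H14ClNO (counting implicit H from valence).
  C: 11 × 12.011 = 132.121
  Cl: 1 × 35.450 = 35.450
  H: 14 × 1.008 = 14.112
  N: 1 × 14.007 = 14.007
  O: 1 × 15.999 = 15.999
Sum: 11×12.011 + 1×35.450 + 14×1.008 + 1×14.007 + 1×15.999 = 211.689 → 211.69 g/mol.

211.69 g/mol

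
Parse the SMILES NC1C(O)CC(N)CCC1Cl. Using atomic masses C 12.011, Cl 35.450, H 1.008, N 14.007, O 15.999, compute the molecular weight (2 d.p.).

178.66 g/mol

First, the molecular formula is C7H15ClN2O (counting implicit H from valence).
  C: 7 × 12.011 = 84.077
  Cl: 1 × 35.450 = 35.450
  H: 15 × 1.008 = 15.120
  N: 2 × 14.007 = 28.014
  O: 1 × 15.999 = 15.999
Sum: 7×12.011 + 1×35.450 + 15×1.008 + 2×14.007 + 1×15.999 = 178.660 → 178.66 g/mol.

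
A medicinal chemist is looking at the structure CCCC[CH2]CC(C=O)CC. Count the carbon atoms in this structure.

Count every carbon token in the SMILES (each C, including those in ring-closure positions and inside branches).
Carbon count: 10.

10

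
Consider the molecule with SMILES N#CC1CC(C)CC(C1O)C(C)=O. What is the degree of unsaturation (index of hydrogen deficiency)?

4

Degree of unsaturation = (number of rings) + (number of π bonds).
Ring closures in the SMILES: 1.
π bonds: 1 double bond (each 1 DoU), 1 triple bond (each 2 DoU) → 3 DoU from unsaturation.
Total DoU = 1 + 3 = 4.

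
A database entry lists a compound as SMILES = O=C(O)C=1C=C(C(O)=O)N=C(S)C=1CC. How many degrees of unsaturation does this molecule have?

Degree of unsaturation = (number of rings) + (number of π bonds).
Ring closures in the SMILES: 1.
π bonds: 5 double bonds (each 1 DoU) → 5 DoU from unsaturation.
Total DoU = 1 + 5 = 6.

6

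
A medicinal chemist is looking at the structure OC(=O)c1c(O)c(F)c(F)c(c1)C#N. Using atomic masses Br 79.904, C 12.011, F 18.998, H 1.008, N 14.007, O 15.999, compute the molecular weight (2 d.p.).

199.11 g/mol

First, the molecular formula is C8H3F2NO3 (counting implicit H from valence).
  C: 8 × 12.011 = 96.088
  F: 2 × 18.998 = 37.996
  H: 3 × 1.008 = 3.024
  N: 1 × 14.007 = 14.007
  O: 3 × 15.999 = 47.997
Sum: 8×12.011 + 2×18.998 + 3×1.008 + 1×14.007 + 3×15.999 = 199.112 → 199.11 g/mol.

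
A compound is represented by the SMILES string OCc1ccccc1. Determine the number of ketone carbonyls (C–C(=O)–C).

Scan the SMILES for the ketone motif — none present.
Groups that are present: 1 hydroxyl.

0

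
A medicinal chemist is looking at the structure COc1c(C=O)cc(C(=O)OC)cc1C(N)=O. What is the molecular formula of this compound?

Walk through each heavy atom and fill implicit hydrogens from standard valence (C 4, N 3, O 2, S 2, halogen 1); for lowercase aromatic atoms, an aromatic c carries 1 H when it has two neighbours and 0 H with three, and aromatic n carries 0 H:
  atom 1: C, bond orders sum to 1 (valence 4) → 3 H
  atom 2: O, bond orders sum to 2 (valence 2) → 0 H
  atom 3: aromatic c, 3 neighbours → 0 H
  atom 4: aromatic c, 3 neighbours → 0 H
  atom 5: C, bond orders sum to 3 (valence 4) → 1 H
  atom 6: O, bond orders sum to 2 (valence 2) → 0 H
  atom 7: aromatic c, 2 neighbours → 1 H
  atom 8: aromatic c, 3 neighbours → 0 H
  atom 9: C, bond orders sum to 4 (valence 4) → 0 H
  atom 10: O, bond orders sum to 2 (valence 2) → 0 H
  atom 11: O, bond orders sum to 2 (valence 2) → 0 H
  atom 12: C, bond orders sum to 1 (valence 4) → 3 H
  atom 13: aromatic c, 2 neighbours → 1 H
  atom 14: aromatic c, 3 neighbours → 0 H
  atom 15: C, bond orders sum to 4 (valence 4) → 0 H
  atom 16: N, bond orders sum to 1 (valence 3) → 2 H
  atom 17: O, bond orders sum to 2 (valence 2) → 0 H
Totals → C:11, H:11, N:1, O:5.
In Hill order: C11H11NO5.

C11H11NO5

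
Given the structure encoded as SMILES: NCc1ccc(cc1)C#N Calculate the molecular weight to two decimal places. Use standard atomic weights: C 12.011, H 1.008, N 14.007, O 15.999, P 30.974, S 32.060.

132.17 g/mol

First, the molecular formula is C8H8N2 (counting implicit H from valence).
  C: 8 × 12.011 = 96.088
  H: 8 × 1.008 = 8.064
  N: 2 × 14.007 = 28.014
Sum: 8×12.011 + 8×1.008 + 2×14.007 = 132.166 → 132.17 g/mol.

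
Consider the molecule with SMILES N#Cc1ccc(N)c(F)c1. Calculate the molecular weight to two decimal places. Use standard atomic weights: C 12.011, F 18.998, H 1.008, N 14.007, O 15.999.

136.13 g/mol

First, the molecular formula is C7H5FN2 (counting implicit H from valence).
  C: 7 × 12.011 = 84.077
  F: 1 × 18.998 = 18.998
  H: 5 × 1.008 = 5.040
  N: 2 × 14.007 = 28.014
Sum: 7×12.011 + 1×18.998 + 5×1.008 + 2×14.007 = 136.129 → 136.13 g/mol.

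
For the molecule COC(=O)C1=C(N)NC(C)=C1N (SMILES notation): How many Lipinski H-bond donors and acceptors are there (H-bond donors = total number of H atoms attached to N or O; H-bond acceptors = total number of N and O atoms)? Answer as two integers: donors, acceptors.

Donors: find every N or O and count the H atoms it carries.
  atom 2 (O): bond orders sum to 2 → 0 H
  atom 4 (O): bond orders sum to 2 → 0 H
  atom 7 (N): bond orders sum to 1 → 2 H
  atom 8 (N): bond orders sum to 2 → 1 H
  atom 12 (N): bond orders sum to 1 → 2 H
Lipinski HBD = 5.
Acceptors: N atoms = 3, O atoms = 2 → HBA = 5.

5, 5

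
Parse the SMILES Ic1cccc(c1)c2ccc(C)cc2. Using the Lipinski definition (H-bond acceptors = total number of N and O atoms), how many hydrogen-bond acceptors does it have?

0

N atoms: 0; O atoms: 0.
Lipinski HBA = 0 + 0 = 0.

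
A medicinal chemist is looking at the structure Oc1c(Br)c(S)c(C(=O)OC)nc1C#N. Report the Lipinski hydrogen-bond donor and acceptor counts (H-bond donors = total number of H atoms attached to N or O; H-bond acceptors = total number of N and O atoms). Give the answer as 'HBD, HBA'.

Donors: find every N or O and count the H atoms it carries.
  atom 1 (O): bond orders sum to 1 → 1 H
  atom 9 (O): bond orders sum to 2 → 0 H
  atom 10 (O): bond orders sum to 2 → 0 H
  atom 12 (N): bond orders sum to 3 → 0 H
  atom 15 (N): bond orders sum to 3 → 0 H
Lipinski HBD = 1.
Acceptors: N atoms = 2, O atoms = 3 → HBA = 5.

1, 5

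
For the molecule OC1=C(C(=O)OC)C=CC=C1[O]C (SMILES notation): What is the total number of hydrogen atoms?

10

Walk through each heavy atom and fill implicit hydrogens from standard valence (C 4, N 3, O 2, S 2, halogen 1):
  atom 1: O, bond orders sum to 1 (valence 2) → 1 H
  atom 2: C, bond orders sum to 4 (valence 4) → 0 H
  atom 3: C, bond orders sum to 4 (valence 4) → 0 H
  atom 4: C, bond orders sum to 4 (valence 4) → 0 H
  atom 5: O, bond orders sum to 2 (valence 2) → 0 H
  atom 6: O, bond orders sum to 2 (valence 2) → 0 H
  atom 7: C, bond orders sum to 1 (valence 4) → 3 H
  atom 8: C, bond orders sum to 3 (valence 4) → 1 H
  atom 9: C, bond orders sum to 3 (valence 4) → 1 H
  atom 10: C, bond orders sum to 3 (valence 4) → 1 H
  atom 11: C, bond orders sum to 4 (valence 4) → 0 H
  atom 12: O with explicit H count 0
  atom 13: C, bond orders sum to 1 (valence 4) → 3 H
Total hydrogens: 10.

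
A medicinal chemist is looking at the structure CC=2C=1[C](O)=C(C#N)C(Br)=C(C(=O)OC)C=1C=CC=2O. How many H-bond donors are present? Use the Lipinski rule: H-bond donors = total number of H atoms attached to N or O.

2

Donors: find every N or O and count the H atoms it carries.
  atom 5 (O): bond orders sum to 1 → 1 H
  atom 8 (N): bond orders sum to 3 → 0 H
  atom 13 (O): bond orders sum to 2 → 0 H
  atom 14 (O): bond orders sum to 2 → 0 H
  atom 20 (O): bond orders sum to 1 → 1 H
Lipinski HBD = 2.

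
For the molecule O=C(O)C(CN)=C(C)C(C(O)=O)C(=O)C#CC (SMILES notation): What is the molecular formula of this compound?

Walk through each heavy atom and fill implicit hydrogens from standard valence (C 4, N 3, O 2, S 2, halogen 1):
  atom 1: O, bond orders sum to 2 (valence 2) → 0 H
  atom 2: C, bond orders sum to 4 (valence 4) → 0 H
  atom 3: O, bond orders sum to 1 (valence 2) → 1 H
  atom 4: C, bond orders sum to 4 (valence 4) → 0 H
  atom 5: C, bond orders sum to 2 (valence 4) → 2 H
  atom 6: N, bond orders sum to 1 (valence 3) → 2 H
  atom 7: C, bond orders sum to 4 (valence 4) → 0 H
  atom 8: C, bond orders sum to 1 (valence 4) → 3 H
  atom 9: C, bond orders sum to 3 (valence 4) → 1 H
  atom 10: C, bond orders sum to 4 (valence 4) → 0 H
  atom 11: O, bond orders sum to 1 (valence 2) → 1 H
  atom 12: O, bond orders sum to 2 (valence 2) → 0 H
  atom 13: C, bond orders sum to 4 (valence 4) → 0 H
  atom 14: O, bond orders sum to 2 (valence 2) → 0 H
  atom 15: C, bond orders sum to 4 (valence 4) → 0 H
  atom 16: C, bond orders sum to 4 (valence 4) → 0 H
  atom 17: C, bond orders sum to 1 (valence 4) → 3 H
Totals → C:11, H:13, N:1, O:5.

C11H13NO5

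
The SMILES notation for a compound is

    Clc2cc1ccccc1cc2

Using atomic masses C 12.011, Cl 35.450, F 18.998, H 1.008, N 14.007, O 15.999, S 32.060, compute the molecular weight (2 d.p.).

First, the molecular formula is C10H7Cl (counting implicit H from valence).
  C: 10 × 12.011 = 120.110
  Cl: 1 × 35.450 = 35.450
  H: 7 × 1.008 = 7.056
Sum: 10×12.011 + 1×35.450 + 7×1.008 = 162.616 → 162.62 g/mol.

162.62 g/mol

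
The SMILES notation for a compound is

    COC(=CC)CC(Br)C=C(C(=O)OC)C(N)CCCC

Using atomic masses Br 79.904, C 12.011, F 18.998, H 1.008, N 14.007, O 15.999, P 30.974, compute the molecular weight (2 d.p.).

First, the molecular formula is C15H26BrNO3 (counting implicit H from valence).
  Br: 1 × 79.904 = 79.904
  C: 15 × 12.011 = 180.165
  H: 26 × 1.008 = 26.208
  N: 1 × 14.007 = 14.007
  O: 3 × 15.999 = 47.997
Sum: 1×79.904 + 15×12.011 + 26×1.008 + 1×14.007 + 3×15.999 = 348.281 → 348.28 g/mol.

348.28 g/mol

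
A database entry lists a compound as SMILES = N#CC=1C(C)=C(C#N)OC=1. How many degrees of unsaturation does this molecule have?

Degree of unsaturation = (number of rings) + (number of π bonds).
Ring closures in the SMILES: 1.
π bonds: 2 double bonds (each 1 DoU), 2 triple bonds (each 2 DoU) → 6 DoU from unsaturation.
Total DoU = 1 + 6 = 7.

7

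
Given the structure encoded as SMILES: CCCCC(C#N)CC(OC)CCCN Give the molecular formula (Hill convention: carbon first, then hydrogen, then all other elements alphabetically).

C12H24N2O

Walk through each heavy atom and fill implicit hydrogens from standard valence (C 4, N 3, O 2, S 2, halogen 1):
  atom 1: C, bond orders sum to 1 (valence 4) → 3 H
  atom 2: C, bond orders sum to 2 (valence 4) → 2 H
  atom 3: C, bond orders sum to 2 (valence 4) → 2 H
  atom 4: C, bond orders sum to 2 (valence 4) → 2 H
  atom 5: C, bond orders sum to 3 (valence 4) → 1 H
  atom 6: C, bond orders sum to 4 (valence 4) → 0 H
  atom 7: N, bond orders sum to 3 (valence 3) → 0 H
  atom 8: C, bond orders sum to 2 (valence 4) → 2 H
  atom 9: C, bond orders sum to 3 (valence 4) → 1 H
  atom 10: O, bond orders sum to 2 (valence 2) → 0 H
  atom 11: C, bond orders sum to 1 (valence 4) → 3 H
  atom 12: C, bond orders sum to 2 (valence 4) → 2 H
  atom 13: C, bond orders sum to 2 (valence 4) → 2 H
  atom 14: C, bond orders sum to 2 (valence 4) → 2 H
  atom 15: N, bond orders sum to 1 (valence 3) → 2 H
Totals → C:12, H:24, N:2, O:1.
In Hill order: C12H24N2O.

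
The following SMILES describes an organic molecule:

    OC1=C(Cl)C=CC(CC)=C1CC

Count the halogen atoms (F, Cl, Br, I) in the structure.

1

Halogen atoms appear at heavy-atom position 4 (1×Cl).
Other groups present: 1 hydroxyl.
Halogen count: 1.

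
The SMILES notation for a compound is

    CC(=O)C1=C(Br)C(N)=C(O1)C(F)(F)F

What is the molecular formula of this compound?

Walk through each heavy atom and fill implicit hydrogens from standard valence (C 4, N 3, O 2, S 2, halogen 1):
  atom 1: C, bond orders sum to 1 (valence 4) → 3 H
  atom 2: C, bond orders sum to 4 (valence 4) → 0 H
  atom 3: O, bond orders sum to 2 (valence 2) → 0 H
  atom 4: C, bond orders sum to 4 (valence 4) → 0 H
  atom 5: C, bond orders sum to 4 (valence 4) → 0 H
  atom 6: Br (halogen, monovalent) → 0 H
  atom 7: C, bond orders sum to 4 (valence 4) → 0 H
  atom 8: N, bond orders sum to 1 (valence 3) → 2 H
  atom 9: C, bond orders sum to 4 (valence 4) → 0 H
  atom 10: O, bond orders sum to 2 (valence 2) → 0 H
  atom 11: C, bond orders sum to 4 (valence 4) → 0 H
  atom 12: F (halogen, monovalent) → 0 H
  atom 13: F (halogen, monovalent) → 0 H
  atom 14: F (halogen, monovalent) → 0 H
Totals → C:7, H:5, Br:1, F:3, N:1, O:2.
In Hill order: C7H5BrF3NO2.

C7H5BrF3NO2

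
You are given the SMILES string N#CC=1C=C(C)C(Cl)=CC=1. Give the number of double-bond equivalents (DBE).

6

Degree of unsaturation = (number of rings) + (number of π bonds).
Ring closures in the SMILES: 1.
π bonds: 3 double bonds (each 1 DoU), 1 triple bond (each 2 DoU) → 5 DoU from unsaturation.
Total DoU = 1 + 5 = 6.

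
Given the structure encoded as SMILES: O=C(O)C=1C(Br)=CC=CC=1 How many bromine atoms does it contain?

Scan the SMILES for Br atoms (remember two-letter symbols like Cl and Br are single atoms).
Bromine count: 1.

1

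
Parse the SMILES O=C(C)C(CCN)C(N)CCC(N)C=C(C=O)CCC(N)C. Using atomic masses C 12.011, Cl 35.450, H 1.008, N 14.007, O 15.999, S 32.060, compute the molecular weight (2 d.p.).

312.46 g/mol

First, the molecular formula is C16H32N4O2 (counting implicit H from valence).
  C: 16 × 12.011 = 192.176
  H: 32 × 1.008 = 32.256
  N: 4 × 14.007 = 56.028
  O: 2 × 15.999 = 31.998
Sum: 16×12.011 + 32×1.008 + 4×14.007 + 2×15.999 = 312.458 → 312.46 g/mol.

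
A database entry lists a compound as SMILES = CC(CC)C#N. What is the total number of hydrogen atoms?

Walk through each heavy atom and fill implicit hydrogens from standard valence (C 4, N 3, O 2, S 2, halogen 1):
  atom 1: C, bond orders sum to 1 (valence 4) → 3 H
  atom 2: C, bond orders sum to 3 (valence 4) → 1 H
  atom 3: C, bond orders sum to 2 (valence 4) → 2 H
  atom 4: C, bond orders sum to 1 (valence 4) → 3 H
  atom 5: C, bond orders sum to 4 (valence 4) → 0 H
  atom 6: N, bond orders sum to 3 (valence 3) → 0 H
Total hydrogens: 9.

9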